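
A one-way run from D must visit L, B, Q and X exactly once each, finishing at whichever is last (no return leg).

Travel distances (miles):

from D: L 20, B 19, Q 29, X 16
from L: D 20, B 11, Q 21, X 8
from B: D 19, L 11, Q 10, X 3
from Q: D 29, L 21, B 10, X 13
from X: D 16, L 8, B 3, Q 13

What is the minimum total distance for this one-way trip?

Minimum one-way distance = 41 miles.

There are 4! = 24 possible orderings.
D→L→B→Q→X: 20+11+10+13 = 54
D→L→B→X→Q: 20+11+3+13 = 47
D→L→Q→B→X: 20+21+10+3 = 54
D→L→Q→X→B: 20+21+13+3 = 57
D→L→X→B→Q: 20+8+3+10 = 41
D→L→X→Q→B: 20+8+13+10 = 51
D→B→L→Q→X: 19+11+21+13 = 64
D→B→L→X→Q: 19+11+8+13 = 51
D→B→Q→L→X: 19+10+21+8 = 58
D→B→Q→X→L: 19+10+13+8 = 50
D→B→X→L→Q: 19+3+8+21 = 51
D→B→X→Q→L: 19+3+13+21 = 56
D→Q→L→B→X: 29+21+11+3 = 64
D→Q→L→X→B: 29+21+8+3 = 61
… (10 more)
The minimum is 41.
One shortest path: D → L → X → B → Q.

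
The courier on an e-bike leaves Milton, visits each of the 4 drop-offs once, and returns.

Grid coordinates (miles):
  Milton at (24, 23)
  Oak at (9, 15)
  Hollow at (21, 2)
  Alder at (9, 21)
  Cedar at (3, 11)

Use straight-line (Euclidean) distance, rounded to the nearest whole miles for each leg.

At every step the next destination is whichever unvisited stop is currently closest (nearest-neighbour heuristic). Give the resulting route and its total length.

From Milton: distances to unvisited — Alder=15, Oak=17, Hollow=21, Cedar=24. Nearest is Alder (15).
From Alder: distances to unvisited — Oak=6, Cedar=12, Hollow=22. Nearest is Oak (6).
From Oak: distances to unvisited — Cedar=7, Hollow=18. Nearest is Cedar (7).
From Cedar: distances to unvisited — Hollow=20. Nearest is Hollow (20).
Return Hollow→Milton: 21.
Total = 15 + 6 + 7 + 20 + 21 = 69.

69 miles along Milton → Alder → Oak → Cedar → Hollow → Milton.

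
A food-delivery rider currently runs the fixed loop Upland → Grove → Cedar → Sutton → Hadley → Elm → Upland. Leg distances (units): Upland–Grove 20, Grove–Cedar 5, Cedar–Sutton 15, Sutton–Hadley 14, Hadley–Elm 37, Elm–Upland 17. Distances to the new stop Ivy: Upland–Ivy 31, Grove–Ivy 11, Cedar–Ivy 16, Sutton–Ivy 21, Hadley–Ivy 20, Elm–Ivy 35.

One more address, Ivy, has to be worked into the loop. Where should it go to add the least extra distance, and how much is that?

Adding 18 by placing Ivy on the Hadley–Elm leg.

Insertion cost between consecutive stops i–j is d(i,Ivy) + d(Ivy,j) − d(i,j):
  between Upland and Grove: 31 + 11 − 20 = 22
  between Grove and Cedar: 11 + 16 − 5 = 22
  between Cedar and Sutton: 16 + 21 − 15 = 22
  between Sutton and Hadley: 21 + 20 − 14 = 27
  between Hadley and Elm: 20 + 35 − 37 = 18
  between Elm and Upland: 35 + 31 − 17 = 49
Cheapest insertion is between Hadley and Elm, adding 18.
New total = 108 + 18 = 126.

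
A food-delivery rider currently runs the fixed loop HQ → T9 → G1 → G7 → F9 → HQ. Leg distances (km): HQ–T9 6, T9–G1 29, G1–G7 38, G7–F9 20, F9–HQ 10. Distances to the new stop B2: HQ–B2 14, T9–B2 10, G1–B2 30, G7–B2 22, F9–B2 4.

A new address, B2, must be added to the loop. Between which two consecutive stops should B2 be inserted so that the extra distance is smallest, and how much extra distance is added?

Insertion cost between consecutive stops i–j is d(i,B2) + d(B2,j) − d(i,j):
  between HQ and T9: 14 + 10 − 6 = 18
  between T9 and G1: 10 + 30 − 29 = 11
  between G1 and G7: 30 + 22 − 38 = 14
  between G7 and F9: 22 + 4 − 20 = 6
  between F9 and HQ: 4 + 14 − 10 = 8
Cheapest insertion is between G7 and F9, adding 6.
New total = 103 + 6 = 109.

Adding 6 km by placing B2 on the G7–F9 leg.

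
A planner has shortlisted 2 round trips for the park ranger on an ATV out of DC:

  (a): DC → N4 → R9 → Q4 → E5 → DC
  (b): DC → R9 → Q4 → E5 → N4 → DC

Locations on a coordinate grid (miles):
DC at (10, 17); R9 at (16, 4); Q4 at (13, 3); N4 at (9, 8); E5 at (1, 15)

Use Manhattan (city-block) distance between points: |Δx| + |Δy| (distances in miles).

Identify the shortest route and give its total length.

(a): 10 + 11 + 4 + 24 + 11 = 60
(b): 19 + 4 + 24 + 15 + 10 = 72

Shortest is (a), total 60 miles.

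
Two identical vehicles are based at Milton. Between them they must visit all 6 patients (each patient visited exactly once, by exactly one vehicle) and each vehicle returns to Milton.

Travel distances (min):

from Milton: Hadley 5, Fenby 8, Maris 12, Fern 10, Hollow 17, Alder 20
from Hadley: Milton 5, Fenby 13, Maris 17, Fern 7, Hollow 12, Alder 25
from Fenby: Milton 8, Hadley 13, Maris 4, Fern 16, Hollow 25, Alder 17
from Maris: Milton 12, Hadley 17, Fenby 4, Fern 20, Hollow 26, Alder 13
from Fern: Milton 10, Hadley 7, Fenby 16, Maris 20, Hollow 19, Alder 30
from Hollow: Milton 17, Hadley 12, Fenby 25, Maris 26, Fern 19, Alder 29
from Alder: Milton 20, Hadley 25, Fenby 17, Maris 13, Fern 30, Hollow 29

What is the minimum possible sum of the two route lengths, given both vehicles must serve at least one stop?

91 min — the smallest possible combined total.

There are 2^5 − 1 = 31 ways to divide the 6 stops into two non-empty groups. For each, the best each vehicle can do is its own shortest tour through its group:
  {Hadley} + {Fenby, Maris, Fern, Hollow, Alder}: 10 + 83 = 93
  {Fenby} + {Hadley, Maris, Fern, Hollow, Alder}: 16 + 83 = 99
  {Hadley, Fenby} + {Maris, Fern, Hollow, Alder}: 26 + 83 = 109
  {Maris} + {Hadley, Fenby, Fern, Hollow, Alder}: 24 + 83 = 107
  {Hadley, Maris} + {Fenby, Fern, Hollow, Alder}: 34 + 83 = 117
  {Fenby, Maris} + {Hadley, Fern, Hollow, Alder}: 24 + 78 = 102
  … (31 splits in total)
  {Fern} + {Hadley, Fenby, Maris, Hollow, Alder}: 20 + 71 = 91  ← best
Best: vehicle 1 Milton → Fern → Milton = 20; vehicle 2 Milton → Hadley → Hollow → Alder → Maris → Fenby → Milton = 71; combined 91.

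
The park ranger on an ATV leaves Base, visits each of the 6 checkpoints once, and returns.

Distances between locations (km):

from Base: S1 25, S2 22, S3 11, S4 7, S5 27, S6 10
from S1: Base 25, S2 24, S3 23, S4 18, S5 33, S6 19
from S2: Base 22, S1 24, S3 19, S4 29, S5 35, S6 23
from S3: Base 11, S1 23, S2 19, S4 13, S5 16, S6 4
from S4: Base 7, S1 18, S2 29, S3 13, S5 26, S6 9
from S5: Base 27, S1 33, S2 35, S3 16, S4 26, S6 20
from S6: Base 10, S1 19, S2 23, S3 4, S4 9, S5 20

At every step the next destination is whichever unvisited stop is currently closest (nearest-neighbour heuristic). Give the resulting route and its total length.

Total distance 115 km via the nearest-neighbour route Base → S4 → S6 → S3 → S5 → S1 → S2 → Base.

Base → [S4:7 / S6:10 / S3:11 / S2:22 / S1:25 / S5:27] → S4 (7)
S4 → [S6:9 / S3:13 / S1:18 / S5:26 / S2:29] → S6 (9)
S6 → [S3:4 / S1:19 / S5:20 / S2:23] → S3 (4)
S3 → [S5:16 / S2:19 / S1:23] → S5 (16)
S5 → [S1:33 / S2:35] → S1 (33)
S1 → [S2:24] → S2 (24)
Return S2→Base: 22.
Total = 7 + 9 + 4 + 16 + 33 + 24 + 22 = 115.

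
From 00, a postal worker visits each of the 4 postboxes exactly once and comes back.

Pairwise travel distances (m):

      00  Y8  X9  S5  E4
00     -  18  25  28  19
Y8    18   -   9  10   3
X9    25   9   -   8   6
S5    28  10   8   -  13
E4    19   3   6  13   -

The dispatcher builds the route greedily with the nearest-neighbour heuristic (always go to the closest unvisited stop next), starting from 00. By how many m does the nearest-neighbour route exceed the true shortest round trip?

The nearest-neighbour route is 2 m longer than optimal.

From 00: Y8=18, E4=19, X9=25, S5=28 → choose Y8 (18).
From Y8: E4=3, X9=9, S5=10 → choose E4 (3).
From E4: X9=6, S5=13 → choose X9 (6).
From X9: S5=8 → choose S5 (8).
NN route 00 → Y8 → E4 → X9 → S5 → 00 costs 63.
Optimal: 00 → Y8 → S5 → X9 → E4 → 00 costs 61 (by enumerating all 12 distinct tours).
Excess = 63 − 61 = 2.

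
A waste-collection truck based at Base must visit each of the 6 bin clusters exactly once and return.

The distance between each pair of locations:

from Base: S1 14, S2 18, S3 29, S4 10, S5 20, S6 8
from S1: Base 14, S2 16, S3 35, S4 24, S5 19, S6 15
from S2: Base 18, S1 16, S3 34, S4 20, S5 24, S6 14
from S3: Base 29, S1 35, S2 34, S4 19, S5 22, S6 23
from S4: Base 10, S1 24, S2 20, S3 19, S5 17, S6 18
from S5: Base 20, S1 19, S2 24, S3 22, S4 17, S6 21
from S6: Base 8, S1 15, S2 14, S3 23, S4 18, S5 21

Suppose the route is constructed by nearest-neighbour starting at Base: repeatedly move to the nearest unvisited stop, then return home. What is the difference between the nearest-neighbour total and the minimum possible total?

14 longer than the optimal tour.

From Base: S6=8, S4=10, S1=14, S2=18, S5=20, S3=29 → choose S6 (8).
From S6: S2=14, S1=15, S4=18, S5=21, S3=23 → choose S2 (14).
From S2: S1=16, S4=20, S5=24, S3=34 → choose S1 (16).
From S1: S5=19, S4=24, S3=35 → choose S5 (19).
From S5: S4=17, S3=22 → choose S4 (17).
From S4: S3=19 → choose S3 (19).
NN route Base → S6 → S2 → S1 → S5 → S4 → S3 → Base costs 122.
Optimal: Base → S4 → S3 → S5 → S1 → S2 → S6 → Base costs 108 (by enumerating all 360 distinct tours).
Excess = 122 − 108 = 14.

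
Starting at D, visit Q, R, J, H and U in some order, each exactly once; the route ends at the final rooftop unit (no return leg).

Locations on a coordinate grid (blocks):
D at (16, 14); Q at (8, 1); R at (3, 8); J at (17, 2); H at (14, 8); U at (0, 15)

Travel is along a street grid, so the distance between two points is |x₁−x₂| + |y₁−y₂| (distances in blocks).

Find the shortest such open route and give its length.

There are 5! = 120 possible orderings.
D→Q→R→J→H→U: 21+12+20+9+21 = 83
D→Q→R→J→U→H: 21+12+20+30+21 = 104
D→Q→R→H→J→U: 21+12+11+9+30 = 83
D→Q→R→H→U→J: 21+12+11+21+30 = 95
D→Q→R→U→J→H: 21+12+10+30+9 = 82
D→Q→R→U→H→J: 21+12+10+21+9 = 73
D→Q→J→R→H→U: 21+10+20+11+21 = 83
D→Q→J→R→U→H: 21+10+20+10+21 = 82
D→Q→J→H→R→U: 21+10+9+11+10 = 61
D→Q→J→H→U→R: 21+10+9+21+10 = 71
D→Q→J→U→R→H: 21+10+30+10+11 = 82
D→Q→J→U→H→R: 21+10+30+21+11 = 93
D→Q→H→R→J→U: 21+13+11+20+30 = 95
D→Q→H→R→U→J: 21+13+11+10+30 = 85
… (106 more)
D→H→J→Q→R→U: 8+9+10+12+10 = 49  ← best
The minimum is 49.
One shortest path: D → H → J → Q → R → U.

Minimum one-way distance = 49 blocks.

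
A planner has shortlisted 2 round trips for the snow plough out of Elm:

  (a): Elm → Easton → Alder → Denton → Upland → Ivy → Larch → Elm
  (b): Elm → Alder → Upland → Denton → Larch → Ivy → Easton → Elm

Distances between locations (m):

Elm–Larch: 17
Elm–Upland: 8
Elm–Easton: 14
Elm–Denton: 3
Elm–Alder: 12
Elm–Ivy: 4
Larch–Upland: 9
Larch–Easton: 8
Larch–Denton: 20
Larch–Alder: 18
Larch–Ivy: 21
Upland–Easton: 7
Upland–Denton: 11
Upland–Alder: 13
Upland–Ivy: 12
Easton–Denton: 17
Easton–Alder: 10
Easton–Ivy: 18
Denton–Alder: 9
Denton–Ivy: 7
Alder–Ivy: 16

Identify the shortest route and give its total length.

(a): 14 + 10 + 9 + 11 + 12 + 21 + 17 = 94
(b): 12 + 13 + 11 + 20 + 21 + 18 + 14 = 109

Shortest is (a), total 94 m.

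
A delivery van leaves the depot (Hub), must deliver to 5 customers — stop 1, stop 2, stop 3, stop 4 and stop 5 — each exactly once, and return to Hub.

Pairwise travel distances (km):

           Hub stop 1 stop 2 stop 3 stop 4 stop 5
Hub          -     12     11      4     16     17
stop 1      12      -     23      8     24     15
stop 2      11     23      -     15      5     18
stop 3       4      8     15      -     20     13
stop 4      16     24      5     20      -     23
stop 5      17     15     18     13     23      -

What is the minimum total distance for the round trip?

Shortest round trip = 66 km.

With 5 stops there are 5!/2 = 60 distinct round trips (a route and its reverse cost the same).
Hub → stop 1 → stop 2 → stop 3 → stop 4 → stop 5 → Hub: 12+23+15+20+23+17 = 110
Hub → stop 1 → stop 2 → stop 3 → stop 5 → stop 4 → Hub: 12+23+15+13+23+16 = 102
Hub → stop 1 → stop 2 → stop 4 → stop 3 → stop 5 → Hub: 12+23+5+20+13+17 = 90
Hub → stop 1 → stop 2 → stop 4 → stop 5 → stop 3 → Hub: 12+23+5+23+13+4 = 80
Hub → stop 1 → stop 2 → stop 5 → stop 3 → stop 4 → Hub: 12+23+18+13+20+16 = 102
Hub → stop 1 → stop 2 → stop 5 → stop 4 → stop 3 → Hub: 12+23+18+23+20+4 = 100
Hub → stop 1 → stop 3 → stop 2 → stop 4 → stop 5 → Hub: 12+8+15+5+23+17 = 80
Hub → stop 1 → stop 3 → stop 2 → stop 5 → stop 4 → Hub: 12+8+15+18+23+16 = 92
Hub → stop 1 → stop 3 → stop 4 → stop 2 → stop 5 → Hub: 12+8+20+5+18+17 = 80
Hub → stop 1 → stop 3 → stop 4 → stop 5 → stop 2 → Hub: 12+8+20+23+18+11 = 92
Hub → stop 1 → stop 3 → stop 5 → stop 2 → stop 4 → Hub: 12+8+13+18+5+16 = 72
Hub → stop 1 → stop 3 → stop 5 → stop 4 → stop 2 → Hub: 12+8+13+23+5+11 = 72
Hub → stop 1 → stop 4 → stop 2 → stop 3 → stop 5 → Hub: 12+24+5+15+13+17 = 86
Hub → stop 1 → stop 4 → stop 2 → stop 5 → stop 3 → Hub: 12+24+5+18+13+4 = 76
… (46 more)
Hub → stop 2 → stop 4 → stop 5 → stop 1 → stop 3 → Hub: 11+5+23+15+8+4 = 66  ← best
The minimum is 66.
One optimal route: Hub → stop 2 → stop 4 → stop 5 → stop 1 → stop 3 → Hub (or its reverse).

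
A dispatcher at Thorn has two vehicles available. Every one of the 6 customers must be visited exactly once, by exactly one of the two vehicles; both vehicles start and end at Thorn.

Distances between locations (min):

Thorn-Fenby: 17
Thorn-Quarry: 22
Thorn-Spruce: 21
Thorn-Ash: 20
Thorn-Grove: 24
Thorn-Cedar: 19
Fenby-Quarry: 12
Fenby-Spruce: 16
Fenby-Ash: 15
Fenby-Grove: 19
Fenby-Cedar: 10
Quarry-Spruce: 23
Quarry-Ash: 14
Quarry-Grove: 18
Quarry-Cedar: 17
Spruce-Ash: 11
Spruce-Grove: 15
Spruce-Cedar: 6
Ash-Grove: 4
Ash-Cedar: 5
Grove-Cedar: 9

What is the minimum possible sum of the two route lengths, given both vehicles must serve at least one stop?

Try each way of splitting the stops between the two vehicles (each non-empty) and, for each split, find the best tour for each vehicle:
  {Fenby} + {Quarry, Spruce, Ash, Grove, Cedar}: 34 + 76 = 110
  {Quarry} + {Fenby, Spruce, Ash, Grove, Cedar}: 44 + 72 = 116
  {Fenby, Quarry} + {Spruce, Ash, Grove, Cedar}: 51 + 60 = 111
  {Spruce} + {Fenby, Quarry, Ash, Grove, Cedar}: 42 + 75 = 117
  {Fenby, Spruce} + {Quarry, Ash, Grove, Cedar}: 54 + 68 = 122
  {Quarry, Spruce} + {Fenby, Ash, Grove, Cedar}: 66 + 60 = 126
  … (31 splits in total)
Best: vehicle 1 Thorn → Fenby → Thorn = 34; vehicle 2 Thorn → Quarry → Ash → Grove → Cedar → Spruce → Thorn = 76; combined 110.

110 min — the smallest possible combined total.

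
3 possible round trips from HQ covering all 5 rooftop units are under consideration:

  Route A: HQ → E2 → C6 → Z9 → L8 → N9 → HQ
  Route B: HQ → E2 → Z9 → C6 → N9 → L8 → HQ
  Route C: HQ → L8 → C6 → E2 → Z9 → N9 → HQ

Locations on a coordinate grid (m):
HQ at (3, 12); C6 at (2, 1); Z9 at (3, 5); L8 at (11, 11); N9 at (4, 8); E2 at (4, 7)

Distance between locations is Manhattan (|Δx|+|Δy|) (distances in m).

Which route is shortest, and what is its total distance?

Shortest is Route B, total 42 m.

Route A: 6 + 8 + 5 + 14 + 10 + 5 = 48
Route B: 6 + 3 + 5 + 9 + 10 + 9 = 42
Route C: 9 + 19 + 8 + 3 + 4 + 5 = 48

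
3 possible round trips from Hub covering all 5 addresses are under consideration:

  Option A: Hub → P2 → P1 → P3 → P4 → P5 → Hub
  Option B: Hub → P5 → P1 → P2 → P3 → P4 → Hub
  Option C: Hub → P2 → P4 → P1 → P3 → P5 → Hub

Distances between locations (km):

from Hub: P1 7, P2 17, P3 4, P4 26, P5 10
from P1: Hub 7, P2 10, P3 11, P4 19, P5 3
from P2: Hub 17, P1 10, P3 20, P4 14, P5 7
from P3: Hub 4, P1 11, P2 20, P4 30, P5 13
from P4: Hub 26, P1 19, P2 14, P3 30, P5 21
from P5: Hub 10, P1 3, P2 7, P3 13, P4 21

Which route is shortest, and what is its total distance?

84 km — Option C is the shortest.

Option A: 17 + 10 + 11 + 30 + 21 + 10 = 99
Option B: 10 + 3 + 10 + 20 + 30 + 26 = 99
Option C: 17 + 14 + 19 + 11 + 13 + 10 = 84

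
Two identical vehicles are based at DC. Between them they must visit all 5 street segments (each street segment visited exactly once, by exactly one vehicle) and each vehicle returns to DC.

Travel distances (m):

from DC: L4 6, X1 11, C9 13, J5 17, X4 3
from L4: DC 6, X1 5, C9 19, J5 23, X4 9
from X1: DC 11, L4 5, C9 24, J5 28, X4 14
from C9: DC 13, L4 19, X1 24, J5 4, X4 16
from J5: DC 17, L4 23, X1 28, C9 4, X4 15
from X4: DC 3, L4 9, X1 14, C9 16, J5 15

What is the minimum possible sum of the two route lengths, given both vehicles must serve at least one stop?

There are 2^4 − 1 = 15 ways to divide the 5 stops into two non-empty groups. For each, the best each vehicle can do is its own shortest tour through its group:
  {L4} + {X1, C9, J5, X4}: 12 + 57 = 69
  {X1} + {L4, C9, J5, X4}: 22 + 47 = 69
  {L4, X1} + {C9, J5, X4}: 22 + 35 = 57
  {C9} + {L4, X1, J5, X4}: 26 + 57 = 83
  {L4, C9} + {X1, J5, X4}: 38 + 57 = 95
  {X1, C9} + {L4, J5, X4}: 48 + 47 = 95
  … (15 splits in total)
Best: vehicle 1 DC → L4 → X1 → DC = 22; vehicle 2 DC → C9 → J5 → X4 → DC = 35; combined 57.

57 m — the smallest possible combined total.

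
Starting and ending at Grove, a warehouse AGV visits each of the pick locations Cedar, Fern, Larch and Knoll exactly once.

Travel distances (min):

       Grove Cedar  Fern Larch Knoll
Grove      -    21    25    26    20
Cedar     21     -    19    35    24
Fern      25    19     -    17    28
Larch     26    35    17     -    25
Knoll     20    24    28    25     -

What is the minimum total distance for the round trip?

Minimum total distance: 102 min.

Grove - Cedar - Fern - Larch - Knoll - Grove: 21+19+17+25+20 = 102
Grove - Cedar - Fern - Knoll - Larch - Grove: 21+19+28+25+26 = 119
Grove - Cedar - Larch - Fern - Knoll - Grove: 21+35+17+28+20 = 121
Grove - Cedar - Larch - Knoll - Fern - Grove: 21+35+25+28+25 = 134
Grove - Cedar - Knoll - Fern - Larch - Grove: 21+24+28+17+26 = 116
Grove - Cedar - Knoll - Larch - Fern - Grove: 21+24+25+17+25 = 112
Grove - Fern - Cedar - Larch - Knoll - Grove: 25+19+35+25+20 = 124
Grove - Fern - Cedar - Knoll - Larch - Grove: 25+19+24+25+26 = 119
Grove - Fern - Larch - Cedar - Knoll - Grove: 25+17+35+24+20 = 121
Grove - Fern - Knoll - Cedar - Larch - Grove: 25+28+24+35+26 = 138
Grove - Larch - Cedar - Fern - Knoll - Grove: 26+35+19+28+20 = 128
Grove - Larch - Fern - Cedar - Knoll - Grove: 26+17+19+24+20 = 106
The minimum is 102.
One optimal route: Grove → Cedar → Fern → Larch → Knoll → Grove (or its reverse).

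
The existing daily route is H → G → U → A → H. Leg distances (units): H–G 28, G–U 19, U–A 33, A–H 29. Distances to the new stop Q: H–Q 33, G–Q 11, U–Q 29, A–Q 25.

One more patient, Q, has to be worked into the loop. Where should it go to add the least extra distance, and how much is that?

Insertion cost between consecutive stops i–j is d(i,Q) + d(Q,j) − d(i,j):
  between H and G: 33 + 11 − 28 = 16
  between G and U: 11 + 29 − 19 = 21
  between U and A: 29 + 25 − 33 = 21
  between A and H: 25 + 33 − 29 = 29
Cheapest insertion is between H and G, adding 16.
New total = 109 + 16 = 125.

+16 — insert Q between H and G.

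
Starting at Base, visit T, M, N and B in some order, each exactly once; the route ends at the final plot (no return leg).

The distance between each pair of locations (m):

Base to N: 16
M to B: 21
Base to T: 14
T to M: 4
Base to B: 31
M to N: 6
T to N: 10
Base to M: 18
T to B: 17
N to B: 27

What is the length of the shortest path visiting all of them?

Shortest open route: 43 m.

There are 4! = 24 possible orderings.
Base → T → M → N → B: 14+4+6+27 = 51
Base → T → M → B → N: 14+4+21+27 = 66
Base → T → N → M → B: 14+10+6+21 = 51
Base → T → N → B → M: 14+10+27+21 = 72
Base → T → B → M → N: 14+17+21+6 = 58
Base → T → B → N → M: 14+17+27+6 = 64
Base → M → T → N → B: 18+4+10+27 = 59
Base → M → T → B → N: 18+4+17+27 = 66
Base → M → N → T → B: 18+6+10+17 = 51
Base → M → N → B → T: 18+6+27+17 = 68
Base → M → B → T → N: 18+21+17+10 = 66
Base → M → B → N → T: 18+21+27+10 = 76
Base → N → T → M → B: 16+10+4+21 = 51
Base → N → T → B → M: 16+10+17+21 = 64
… (10 more)
Base → N → M → T → B: 16+6+4+17 = 43  ← best
The minimum is 43.
One shortest path: Base → N → M → T → B.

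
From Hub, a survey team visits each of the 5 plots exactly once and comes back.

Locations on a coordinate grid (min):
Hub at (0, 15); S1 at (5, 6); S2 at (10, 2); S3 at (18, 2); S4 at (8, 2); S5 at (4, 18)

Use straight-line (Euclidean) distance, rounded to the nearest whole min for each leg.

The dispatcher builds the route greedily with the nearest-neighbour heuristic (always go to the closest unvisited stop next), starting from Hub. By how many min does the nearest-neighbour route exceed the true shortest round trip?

Hub: S5=5, S1=10, S4=15, S2=16, S3=22 ⇒ S5
S5: S1=12, S4=16, S2=17, S3=21 ⇒ S1
S1: S4=5, S2=6, S3=14 ⇒ S4
S4: S2=2, S3=10 ⇒ S2
S2: S3=8 ⇒ S3
NN route Hub → S5 → S1 → S4 → S2 → S3 → Hub costs 54.
Optimal: Hub → S1 → S4 → S2 → S3 → S5 → Hub costs 51 (by enumerating all 60 distinct tours).
Excess = 54 − 51 = 3.

The nearest-neighbour route is 3 min longer than optimal.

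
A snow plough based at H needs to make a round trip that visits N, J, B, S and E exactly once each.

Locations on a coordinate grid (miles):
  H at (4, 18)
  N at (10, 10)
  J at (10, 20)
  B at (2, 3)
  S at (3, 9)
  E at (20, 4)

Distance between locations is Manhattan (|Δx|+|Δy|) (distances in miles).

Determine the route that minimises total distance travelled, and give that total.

70 miles — the shortest possible round trip.

H-N-J-B-S-E-H: 14+10+25+7+22+30 = 108
H-N-J-B-E-S-H: 14+10+25+19+22+10 = 100
H-N-J-S-B-E-H: 14+10+18+7+19+30 = 98
H-N-J-S-E-B-H: 14+10+18+22+19+17 = 100
H-N-J-E-B-S-H: 14+10+26+19+7+10 = 86
H-N-J-E-S-B-H: 14+10+26+22+7+17 = 96
H-N-B-J-S-E-H: 14+15+25+18+22+30 = 124
H-N-B-J-E-S-H: 14+15+25+26+22+10 = 112
H-N-B-S-J-E-H: 14+15+7+18+26+30 = 110
H-N-B-S-E-J-H: 14+15+7+22+26+8 = 92
H-N-B-E-J-S-H: 14+15+19+26+18+10 = 102
H-N-B-E-S-J-H: 14+15+19+22+18+8 = 96
H-N-S-J-B-E-H: 14+8+18+25+19+30 = 114
H-N-S-J-E-B-H: 14+8+18+26+19+17 = 102
… (46 more)
H-J-N-E-B-S-H: 8+10+16+19+7+10 = 70  ← best
The minimum is 70.
One optimal route: H → J → N → E → B → S → H (or its reverse).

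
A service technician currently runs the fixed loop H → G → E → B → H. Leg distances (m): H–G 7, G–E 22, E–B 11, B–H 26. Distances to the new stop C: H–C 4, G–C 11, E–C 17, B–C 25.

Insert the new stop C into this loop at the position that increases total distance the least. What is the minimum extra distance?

Insertion cost between consecutive stops i–j is d(i,C) + d(C,j) − d(i,j):
  between H and G: 4 + 11 − 7 = 8
  between G and E: 11 + 17 − 22 = 6
  between E and B: 17 + 25 − 11 = 31
  between B and H: 25 + 4 − 26 = 3
Cheapest insertion is between B and H, adding 3.
New total = 66 + 3 = 69.

Minimum extra distance: 3 m, inserting C between B and H.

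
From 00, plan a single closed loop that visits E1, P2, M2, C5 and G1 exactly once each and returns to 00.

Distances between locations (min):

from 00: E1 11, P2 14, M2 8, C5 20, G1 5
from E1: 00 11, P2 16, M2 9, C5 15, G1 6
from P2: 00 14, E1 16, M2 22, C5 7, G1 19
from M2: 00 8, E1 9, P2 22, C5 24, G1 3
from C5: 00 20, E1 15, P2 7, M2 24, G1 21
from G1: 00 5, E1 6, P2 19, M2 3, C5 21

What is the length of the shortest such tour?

00 - E1 - P2 - M2 - C5 - G1 - 00: 11+16+22+24+21+5 = 99
00 - E1 - P2 - M2 - G1 - C5 - 00: 11+16+22+3+21+20 = 93
00 - E1 - P2 - C5 - M2 - G1 - 00: 11+16+7+24+3+5 = 66
00 - E1 - P2 - C5 - G1 - M2 - 00: 11+16+7+21+3+8 = 66
00 - E1 - P2 - G1 - M2 - C5 - 00: 11+16+19+3+24+20 = 93
00 - E1 - P2 - G1 - C5 - M2 - 00: 11+16+19+21+24+8 = 99
00 - E1 - M2 - P2 - C5 - G1 - 00: 11+9+22+7+21+5 = 75
00 - E1 - M2 - P2 - G1 - C5 - 00: 11+9+22+19+21+20 = 102
00 - E1 - M2 - C5 - P2 - G1 - 00: 11+9+24+7+19+5 = 75
00 - E1 - M2 - C5 - G1 - P2 - 00: 11+9+24+21+19+14 = 98
00 - E1 - M2 - G1 - P2 - C5 - 00: 11+9+3+19+7+20 = 69
00 - E1 - M2 - G1 - C5 - P2 - 00: 11+9+3+21+7+14 = 65
00 - E1 - C5 - P2 - M2 - G1 - 00: 11+15+7+22+3+5 = 63
00 - E1 - C5 - P2 - G1 - M2 - 00: 11+15+7+19+3+8 = 63
… (46 more)
00 - P2 - C5 - E1 - M2 - G1 - 00: 14+7+15+9+3+5 = 53  ← best
The minimum is 53.
One optimal route: 00 → P2 → C5 → E1 → M2 → G1 → 00 (or its reverse).

53 min — the shortest possible round trip.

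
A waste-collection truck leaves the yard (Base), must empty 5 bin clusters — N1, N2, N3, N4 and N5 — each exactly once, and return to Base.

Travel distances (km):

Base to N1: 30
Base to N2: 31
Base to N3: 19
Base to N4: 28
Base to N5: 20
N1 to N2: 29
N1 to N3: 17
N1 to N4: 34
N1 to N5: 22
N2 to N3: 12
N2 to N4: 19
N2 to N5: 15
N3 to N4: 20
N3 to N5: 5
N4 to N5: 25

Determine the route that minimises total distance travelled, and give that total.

With 5 stops there are 5!/2 = 60 distinct round trips (a route and its reverse cost the same).
Base-N1-N2-N3-N4-N5-Base: 30+29+12+20+25+20 = 136
Base-N1-N2-N3-N5-N4-Base: 30+29+12+5+25+28 = 129
Base-N1-N2-N4-N3-N5-Base: 30+29+19+20+5+20 = 123
Base-N1-N2-N4-N5-N3-Base: 30+29+19+25+5+19 = 127
Base-N1-N2-N5-N3-N4-Base: 30+29+15+5+20+28 = 127
Base-N1-N2-N5-N4-N3-Base: 30+29+15+25+20+19 = 138
Base-N1-N3-N2-N4-N5-Base: 30+17+12+19+25+20 = 123
Base-N1-N3-N2-N5-N4-Base: 30+17+12+15+25+28 = 127
Base-N1-N3-N4-N2-N5-Base: 30+17+20+19+15+20 = 121
Base-N1-N3-N4-N5-N2-Base: 30+17+20+25+15+31 = 138
Base-N1-N3-N5-N2-N4-Base: 30+17+5+15+19+28 = 114
Base-N1-N3-N5-N4-N2-Base: 30+17+5+25+19+31 = 127
Base-N1-N4-N2-N3-N5-Base: 30+34+19+12+5+20 = 120
Base-N1-N4-N2-N5-N3-Base: 30+34+19+15+5+19 = 122
… (46 more)
The minimum is 114.
One optimal route: Base → N1 → N3 → N5 → N2 → N4 → Base (or its reverse).

Minimum total distance: 114 km.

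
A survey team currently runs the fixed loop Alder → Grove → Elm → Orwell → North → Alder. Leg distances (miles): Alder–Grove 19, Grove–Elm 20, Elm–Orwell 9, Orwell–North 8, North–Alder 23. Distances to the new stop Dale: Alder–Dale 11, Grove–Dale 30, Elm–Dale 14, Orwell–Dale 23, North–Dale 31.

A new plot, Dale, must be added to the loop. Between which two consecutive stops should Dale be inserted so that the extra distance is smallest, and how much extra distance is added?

Insertion cost between consecutive stops i–j is d(i,Dale) + d(Dale,j) − d(i,j):
  between Alder and Grove: 11 + 30 − 19 = 22
  between Grove and Elm: 30 + 14 − 20 = 24
  between Elm and Orwell: 14 + 23 − 9 = 28
  between Orwell and North: 23 + 31 − 8 = 46
  between North and Alder: 31 + 11 − 23 = 19
Cheapest insertion is between North and Alder, adding 19.
New total = 79 + 19 = 98.

Minimum extra distance: 19 miles, inserting Dale between North and Alder.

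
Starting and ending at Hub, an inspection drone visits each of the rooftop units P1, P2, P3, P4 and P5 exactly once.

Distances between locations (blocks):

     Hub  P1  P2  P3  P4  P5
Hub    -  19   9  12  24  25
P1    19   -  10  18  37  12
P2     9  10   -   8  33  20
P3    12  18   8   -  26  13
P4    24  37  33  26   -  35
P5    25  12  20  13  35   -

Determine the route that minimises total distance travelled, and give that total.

With 5 stops there are 5!/2 = 60 distinct round trips (a route and its reverse cost the same).
Hub-P1-P2-P3-P4-P5-Hub: 19+10+8+26+35+25 = 123
Hub-P1-P2-P3-P5-P4-Hub: 19+10+8+13+35+24 = 109
Hub-P1-P2-P4-P3-P5-Hub: 19+10+33+26+13+25 = 126
Hub-P1-P2-P4-P5-P3-Hub: 19+10+33+35+13+12 = 122
Hub-P1-P2-P5-P3-P4-Hub: 19+10+20+13+26+24 = 112
Hub-P1-P2-P5-P4-P3-Hub: 19+10+20+35+26+12 = 122
Hub-P1-P3-P2-P4-P5-Hub: 19+18+8+33+35+25 = 138
Hub-P1-P3-P2-P5-P4-Hub: 19+18+8+20+35+24 = 124
Hub-P1-P3-P4-P2-P5-Hub: 19+18+26+33+20+25 = 141
Hub-P1-P3-P4-P5-P2-Hub: 19+18+26+35+20+9 = 127
Hub-P1-P3-P5-P2-P4-Hub: 19+18+13+20+33+24 = 127
Hub-P1-P3-P5-P4-P2-Hub: 19+18+13+35+33+9 = 127
Hub-P1-P4-P2-P3-P5-Hub: 19+37+33+8+13+25 = 135
Hub-P1-P4-P2-P5-P3-Hub: 19+37+33+20+13+12 = 134
… (46 more)
Hub-P2-P1-P5-P3-P4-Hub: 9+10+12+13+26+24 = 94  ← best
The minimum is 94.
One optimal route: Hub → P2 → P1 → P5 → P3 → P4 → Hub (or its reverse).

Shortest round trip = 94 blocks.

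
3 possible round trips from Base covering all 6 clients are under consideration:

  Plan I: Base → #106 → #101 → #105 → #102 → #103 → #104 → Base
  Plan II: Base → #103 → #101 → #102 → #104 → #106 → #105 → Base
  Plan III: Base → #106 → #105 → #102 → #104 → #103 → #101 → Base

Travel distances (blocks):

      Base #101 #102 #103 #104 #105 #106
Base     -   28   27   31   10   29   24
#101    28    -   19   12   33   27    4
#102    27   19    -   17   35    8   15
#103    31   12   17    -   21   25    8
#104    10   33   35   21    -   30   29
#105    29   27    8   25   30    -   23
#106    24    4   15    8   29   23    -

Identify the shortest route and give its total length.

Plan I: 24 + 4 + 27 + 8 + 17 + 21 + 10 = 111
Plan II: 31 + 12 + 19 + 35 + 29 + 23 + 29 = 178
Plan III: 24 + 23 + 8 + 35 + 21 + 12 + 28 = 151

111 blocks — Plan I is the shortest.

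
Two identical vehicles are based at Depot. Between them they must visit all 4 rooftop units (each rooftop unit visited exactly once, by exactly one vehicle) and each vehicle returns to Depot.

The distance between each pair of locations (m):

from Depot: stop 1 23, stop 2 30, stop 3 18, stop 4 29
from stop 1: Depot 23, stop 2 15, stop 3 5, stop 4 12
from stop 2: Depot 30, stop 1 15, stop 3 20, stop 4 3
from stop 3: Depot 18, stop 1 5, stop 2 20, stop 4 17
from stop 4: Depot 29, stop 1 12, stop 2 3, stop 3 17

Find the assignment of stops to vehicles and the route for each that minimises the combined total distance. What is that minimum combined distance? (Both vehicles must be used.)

Check every non-empty split of the stops between the two vehicles; for each half take its own optimal tour:
  {stop 1} + {stop 2, stop 3, stop 4}: 46 + 68 = 114
  {stop 2} + {stop 1, stop 3, stop 4}: 60 + 64 = 124
  {stop 1, stop 2} + {stop 3, stop 4}: 68 + 64 = 132
  {stop 3} + {stop 1, stop 2, stop 4}: 36 + 68 = 104
  {stop 1, stop 3} + {stop 2, stop 4}: 46 + 62 = 108
  {stop 2, stop 3} + {stop 1, stop 4}: 68 + 64 = 132
  … (7 splits in total)
Best: vehicle 1 Depot → stop 3 → Depot = 36; vehicle 2 Depot → stop 1 → stop 4 → stop 2 → Depot = 68; combined 104.

Minimum combined distance: 104 m.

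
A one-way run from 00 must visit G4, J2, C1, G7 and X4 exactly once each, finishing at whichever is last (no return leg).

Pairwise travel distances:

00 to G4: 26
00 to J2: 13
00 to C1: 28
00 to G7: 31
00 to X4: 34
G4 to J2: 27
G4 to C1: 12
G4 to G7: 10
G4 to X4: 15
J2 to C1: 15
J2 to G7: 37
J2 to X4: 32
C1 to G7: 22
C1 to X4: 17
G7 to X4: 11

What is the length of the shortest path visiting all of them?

There are 5! = 120 possible orderings.
00→G4→J2→C1→G7→X4: 26+27+15+22+11 = 101
00→G4→J2→C1→X4→G7: 26+27+15+17+11 = 96
00→G4→J2→G7→C1→X4: 26+27+37+22+17 = 129
00→G4→J2→G7→X4→C1: 26+27+37+11+17 = 118
00→G4→J2→X4→C1→G7: 26+27+32+17+22 = 124
00→G4→J2→X4→G7→C1: 26+27+32+11+22 = 118
00→G4→C1→J2→G7→X4: 26+12+15+37+11 = 101
00→G4→C1→J2→X4→G7: 26+12+15+32+11 = 96
00→G4→C1→G7→J2→X4: 26+12+22+37+32 = 129
00→G4→C1→G7→X4→J2: 26+12+22+11+32 = 103
00→G4→C1→X4→J2→G7: 26+12+17+32+37 = 124
00→G4→C1→X4→G7→J2: 26+12+17+11+37 = 103
00→G4→G7→J2→C1→X4: 26+10+37+15+17 = 105
00→G4→G7→J2→X4→C1: 26+10+37+32+17 = 122
… (106 more)
00→J2→C1→G4→G7→X4: 13+15+12+10+11 = 61  ← best
The minimum is 61.
One shortest path: 00 → J2 → C1 → G4 → G7 → X4.

61 — the minimum one-way total.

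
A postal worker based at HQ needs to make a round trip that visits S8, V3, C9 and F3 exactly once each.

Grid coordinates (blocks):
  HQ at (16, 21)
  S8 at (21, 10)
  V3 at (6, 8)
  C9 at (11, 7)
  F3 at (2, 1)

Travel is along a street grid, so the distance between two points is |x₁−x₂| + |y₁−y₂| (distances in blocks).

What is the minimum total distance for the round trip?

Shortest round trip = 78 blocks.

There are 12 distinct closed tours to check (reversals are equivalent).
HQ-S8-V3-C9-F3-HQ: 16+17+6+15+34 = 88
HQ-S8-V3-F3-C9-HQ: 16+17+11+15+19 = 78
HQ-S8-C9-V3-F3-HQ: 16+13+6+11+34 = 80
HQ-S8-C9-F3-V3-HQ: 16+13+15+11+23 = 78
HQ-S8-F3-V3-C9-HQ: 16+28+11+6+19 = 80
HQ-S8-F3-C9-V3-HQ: 16+28+15+6+23 = 88
HQ-V3-S8-C9-F3-HQ: 23+17+13+15+34 = 102
HQ-V3-S8-F3-C9-HQ: 23+17+28+15+19 = 102
HQ-V3-C9-S8-F3-HQ: 23+6+13+28+34 = 104
HQ-V3-F3-S8-C9-HQ: 23+11+28+13+19 = 94
HQ-C9-S8-V3-F3-HQ: 19+13+17+11+34 = 94
HQ-C9-V3-S8-F3-HQ: 19+6+17+28+34 = 104
The minimum is 78.
One optimal route: HQ → S8 → V3 → F3 → C9 → HQ (or its reverse).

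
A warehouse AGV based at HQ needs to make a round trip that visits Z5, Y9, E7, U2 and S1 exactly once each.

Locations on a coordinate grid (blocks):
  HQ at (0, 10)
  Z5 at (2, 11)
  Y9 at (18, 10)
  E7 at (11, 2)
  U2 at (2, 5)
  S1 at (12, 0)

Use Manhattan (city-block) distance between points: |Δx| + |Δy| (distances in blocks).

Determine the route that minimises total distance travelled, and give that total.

58 blocks — the shortest possible round trip.

There are 60 distinct closed tours to check (reversals are equivalent).
HQ - Z5 - Y9 - E7 - U2 - S1 - HQ: 3+17+15+12+15+22 = 84
HQ - Z5 - Y9 - E7 - S1 - U2 - HQ: 3+17+15+3+15+7 = 60
HQ - Z5 - Y9 - U2 - E7 - S1 - HQ: 3+17+21+12+3+22 = 78
HQ - Z5 - Y9 - U2 - S1 - E7 - HQ: 3+17+21+15+3+19 = 78
HQ - Z5 - Y9 - S1 - E7 - U2 - HQ: 3+17+16+3+12+7 = 58
HQ - Z5 - Y9 - S1 - U2 - E7 - HQ: 3+17+16+15+12+19 = 82
HQ - Z5 - E7 - Y9 - U2 - S1 - HQ: 3+18+15+21+15+22 = 94
HQ - Z5 - E7 - Y9 - S1 - U2 - HQ: 3+18+15+16+15+7 = 74
HQ - Z5 - E7 - U2 - Y9 - S1 - HQ: 3+18+12+21+16+22 = 92
HQ - Z5 - E7 - U2 - S1 - Y9 - HQ: 3+18+12+15+16+18 = 82
HQ - Z5 - E7 - S1 - Y9 - U2 - HQ: 3+18+3+16+21+7 = 68
HQ - Z5 - E7 - S1 - U2 - Y9 - HQ: 3+18+3+15+21+18 = 78
HQ - Z5 - U2 - Y9 - E7 - S1 - HQ: 3+6+21+15+3+22 = 70
HQ - Z5 - U2 - Y9 - S1 - E7 - HQ: 3+6+21+16+3+19 = 68
… (46 more)
The minimum is 58.
One optimal route: HQ → Z5 → Y9 → S1 → E7 → U2 → HQ (or its reverse).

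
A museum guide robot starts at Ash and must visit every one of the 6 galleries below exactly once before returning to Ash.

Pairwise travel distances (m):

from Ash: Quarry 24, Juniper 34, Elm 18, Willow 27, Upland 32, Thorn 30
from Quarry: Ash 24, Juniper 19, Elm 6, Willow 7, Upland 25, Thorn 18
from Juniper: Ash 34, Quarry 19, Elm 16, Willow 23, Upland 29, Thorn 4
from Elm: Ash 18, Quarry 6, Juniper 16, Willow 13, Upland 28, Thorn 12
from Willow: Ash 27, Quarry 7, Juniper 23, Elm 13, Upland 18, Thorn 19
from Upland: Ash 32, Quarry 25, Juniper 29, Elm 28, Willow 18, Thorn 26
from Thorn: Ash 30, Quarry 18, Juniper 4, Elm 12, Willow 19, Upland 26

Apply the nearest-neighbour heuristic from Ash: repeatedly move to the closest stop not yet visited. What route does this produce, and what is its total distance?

From Ash: distances to unvisited — Elm=18, Quarry=24, Willow=27, Thorn=30, Upland=32, Juniper=34. Nearest is Elm (18).
From Elm: distances to unvisited — Quarry=6, Thorn=12, Willow=13, Juniper=16, Upland=28. Nearest is Quarry (6).
From Quarry: distances to unvisited — Willow=7, Thorn=18, Juniper=19, Upland=25. Nearest is Willow (7).
From Willow: distances to unvisited — Upland=18, Thorn=19, Juniper=23. Nearest is Upland (18).
From Upland: distances to unvisited — Thorn=26, Juniper=29. Nearest is Thorn (26).
From Thorn: distances to unvisited — Juniper=4. Nearest is Juniper (4).
Return Juniper→Ash: 34.
Total = 18 + 6 + 7 + 18 + 26 + 4 + 34 = 113.

Total distance 113 m via the nearest-neighbour route Ash → Elm → Quarry → Willow → Upland → Thorn → Juniper → Ash.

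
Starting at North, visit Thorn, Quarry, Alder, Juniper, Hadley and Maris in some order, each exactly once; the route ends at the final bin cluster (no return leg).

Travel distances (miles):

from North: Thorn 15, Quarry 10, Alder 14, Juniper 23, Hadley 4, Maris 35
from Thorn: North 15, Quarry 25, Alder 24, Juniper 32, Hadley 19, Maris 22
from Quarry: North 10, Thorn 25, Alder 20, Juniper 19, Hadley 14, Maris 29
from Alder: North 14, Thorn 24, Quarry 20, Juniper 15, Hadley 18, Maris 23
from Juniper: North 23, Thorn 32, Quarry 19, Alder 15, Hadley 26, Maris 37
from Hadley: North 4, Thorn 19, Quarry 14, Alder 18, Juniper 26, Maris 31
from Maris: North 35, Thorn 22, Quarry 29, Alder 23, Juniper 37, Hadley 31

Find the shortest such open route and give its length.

Minimum one-way distance = 97 miles.

There are 6! = 720 possible orderings.
North - Thorn - Quarry - Alder - Juniper - Hadley - Maris: 15+25+20+15+26+31 = 132
North - Thorn - Quarry - Alder - Juniper - Maris - Hadley: 15+25+20+15+37+31 = 143
North - Thorn - Quarry - Alder - Hadley - Juniper - Maris: 15+25+20+18+26+37 = 141
North - Thorn - Quarry - Alder - Hadley - Maris - Juniper: 15+25+20+18+31+37 = 146
North - Thorn - Quarry - Alder - Maris - Juniper - Hadley: 15+25+20+23+37+26 = 146
North - Thorn - Quarry - Alder - Maris - Hadley - Juniper: 15+25+20+23+31+26 = 140
North - Thorn - Quarry - Juniper - Alder - Hadley - Maris: 15+25+19+15+18+31 = 123
North - Thorn - Quarry - Juniper - Alder - Maris - Hadley: 15+25+19+15+23+31 = 128
… (712 more)
North - Hadley - Quarry - Juniper - Alder - Maris - Thorn: 4+14+19+15+23+22 = 97  ← best
The minimum is 97.
One shortest path: North → Hadley → Quarry → Juniper → Alder → Maris → Thorn.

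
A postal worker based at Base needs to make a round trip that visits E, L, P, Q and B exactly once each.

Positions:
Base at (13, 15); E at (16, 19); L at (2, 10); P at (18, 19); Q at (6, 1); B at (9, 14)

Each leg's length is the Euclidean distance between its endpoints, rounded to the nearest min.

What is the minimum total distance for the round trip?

Base - E - L - P - Q - B - Base: 5+17+18+22+13+4 = 79
Base - E - L - P - B - Q - Base: 5+17+18+10+13+16 = 79
Base - E - L - Q - P - B - Base: 5+17+10+22+10+4 = 68
Base - E - L - Q - B - P - Base: 5+17+10+13+10+6 = 61
Base - E - L - B - P - Q - Base: 5+17+8+10+22+16 = 78
Base - E - L - B - Q - P - Base: 5+17+8+13+22+6 = 71
Base - E - P - L - Q - B - Base: 5+2+18+10+13+4 = 52
Base - E - P - L - B - Q - Base: 5+2+18+8+13+16 = 62
Base - E - P - Q - L - B - Base: 5+2+22+10+8+4 = 51
Base - E - P - Q - B - L - Base: 5+2+22+13+8+12 = 62
Base - E - P - B - L - Q - Base: 5+2+10+8+10+16 = 51
Base - E - P - B - Q - L - Base: 5+2+10+13+10+12 = 52
Base - E - Q - L - P - B - Base: 5+21+10+18+10+4 = 68
Base - E - Q - L - B - P - Base: 5+21+10+8+10+6 = 60
… (46 more)
The minimum is 51.
One optimal route: Base → E → P → Q → L → B → Base (or its reverse).

Shortest round trip = 51 min.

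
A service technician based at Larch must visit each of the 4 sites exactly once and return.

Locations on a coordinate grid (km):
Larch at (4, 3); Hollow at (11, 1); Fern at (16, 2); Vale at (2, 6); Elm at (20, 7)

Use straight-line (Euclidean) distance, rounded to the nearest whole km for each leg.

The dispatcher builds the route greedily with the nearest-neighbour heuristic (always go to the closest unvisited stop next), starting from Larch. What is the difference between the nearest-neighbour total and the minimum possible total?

Larch: Vale=4, Hollow=7, Fern=12, Elm=16 ⇒ Vale
Vale: Hollow=10, Fern=15, Elm=18 ⇒ Hollow
Hollow: Fern=5, Elm=11 ⇒ Fern
Fern: Elm=6 ⇒ Elm
NN route Larch → Vale → Hollow → Fern → Elm → Larch costs 41.
Optimal: Larch → Hollow → Fern → Elm → Vale → Larch costs 40 (by enumerating all 12 distinct tours).
Excess = 41 − 40 = 1.

Excess over optimum: 1 km.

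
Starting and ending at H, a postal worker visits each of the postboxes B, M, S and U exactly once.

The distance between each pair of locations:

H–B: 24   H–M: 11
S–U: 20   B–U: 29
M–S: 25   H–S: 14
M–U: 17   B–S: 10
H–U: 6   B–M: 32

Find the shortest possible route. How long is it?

There are 12 distinct closed tours to check (reversals are equivalent).
H-B-M-S-U-H: 24+32+25+20+6 = 107
H-B-M-U-S-H: 24+32+17+20+14 = 107
H-B-S-M-U-H: 24+10+25+17+6 = 82
H-B-S-U-M-H: 24+10+20+17+11 = 82
H-B-U-M-S-H: 24+29+17+25+14 = 109
H-B-U-S-M-H: 24+29+20+25+11 = 109
H-M-B-S-U-H: 11+32+10+20+6 = 79
H-M-B-U-S-H: 11+32+29+20+14 = 106
H-M-S-B-U-H: 11+25+10+29+6 = 81
H-M-U-B-S-H: 11+17+29+10+14 = 81
H-S-B-M-U-H: 14+10+32+17+6 = 79
H-S-M-B-U-H: 14+25+32+29+6 = 106
The minimum is 79.
One optimal route: H → M → B → S → U → H (or its reverse).

Shortest round trip = 79.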